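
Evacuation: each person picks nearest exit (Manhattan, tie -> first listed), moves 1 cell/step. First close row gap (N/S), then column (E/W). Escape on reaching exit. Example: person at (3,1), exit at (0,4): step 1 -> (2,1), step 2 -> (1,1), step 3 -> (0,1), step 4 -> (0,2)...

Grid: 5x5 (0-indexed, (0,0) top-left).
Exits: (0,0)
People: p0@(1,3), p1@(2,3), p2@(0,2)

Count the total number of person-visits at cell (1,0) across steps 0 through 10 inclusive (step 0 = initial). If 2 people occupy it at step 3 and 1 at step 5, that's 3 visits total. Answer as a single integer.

Step 0: p0@(1,3) p1@(2,3) p2@(0,2) -> at (1,0): 0 [-], cum=0
Step 1: p0@(0,3) p1@(1,3) p2@(0,1) -> at (1,0): 0 [-], cum=0
Step 2: p0@(0,2) p1@(0,3) p2@ESC -> at (1,0): 0 [-], cum=0
Step 3: p0@(0,1) p1@(0,2) p2@ESC -> at (1,0): 0 [-], cum=0
Step 4: p0@ESC p1@(0,1) p2@ESC -> at (1,0): 0 [-], cum=0
Step 5: p0@ESC p1@ESC p2@ESC -> at (1,0): 0 [-], cum=0
Total visits = 0

Answer: 0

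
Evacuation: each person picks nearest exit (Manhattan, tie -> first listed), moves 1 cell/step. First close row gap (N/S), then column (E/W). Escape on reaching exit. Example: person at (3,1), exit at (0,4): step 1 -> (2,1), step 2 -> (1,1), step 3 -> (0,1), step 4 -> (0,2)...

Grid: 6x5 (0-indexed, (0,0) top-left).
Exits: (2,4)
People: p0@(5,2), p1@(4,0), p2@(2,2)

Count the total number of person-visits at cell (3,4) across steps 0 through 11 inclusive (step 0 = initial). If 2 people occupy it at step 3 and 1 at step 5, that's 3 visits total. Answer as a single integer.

Answer: 0

Derivation:
Step 0: p0@(5,2) p1@(4,0) p2@(2,2) -> at (3,4): 0 [-], cum=0
Step 1: p0@(4,2) p1@(3,0) p2@(2,3) -> at (3,4): 0 [-], cum=0
Step 2: p0@(3,2) p1@(2,0) p2@ESC -> at (3,4): 0 [-], cum=0
Step 3: p0@(2,2) p1@(2,1) p2@ESC -> at (3,4): 0 [-], cum=0
Step 4: p0@(2,3) p1@(2,2) p2@ESC -> at (3,4): 0 [-], cum=0
Step 5: p0@ESC p1@(2,3) p2@ESC -> at (3,4): 0 [-], cum=0
Step 6: p0@ESC p1@ESC p2@ESC -> at (3,4): 0 [-], cum=0
Total visits = 0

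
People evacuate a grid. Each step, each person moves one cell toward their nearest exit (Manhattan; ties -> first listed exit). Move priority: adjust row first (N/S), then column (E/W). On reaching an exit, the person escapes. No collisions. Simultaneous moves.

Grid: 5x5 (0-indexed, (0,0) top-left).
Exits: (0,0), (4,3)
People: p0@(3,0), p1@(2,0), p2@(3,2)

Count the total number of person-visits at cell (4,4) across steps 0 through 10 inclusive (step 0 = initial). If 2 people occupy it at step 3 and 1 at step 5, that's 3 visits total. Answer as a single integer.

Answer: 0

Derivation:
Step 0: p0@(3,0) p1@(2,0) p2@(3,2) -> at (4,4): 0 [-], cum=0
Step 1: p0@(2,0) p1@(1,0) p2@(4,2) -> at (4,4): 0 [-], cum=0
Step 2: p0@(1,0) p1@ESC p2@ESC -> at (4,4): 0 [-], cum=0
Step 3: p0@ESC p1@ESC p2@ESC -> at (4,4): 0 [-], cum=0
Total visits = 0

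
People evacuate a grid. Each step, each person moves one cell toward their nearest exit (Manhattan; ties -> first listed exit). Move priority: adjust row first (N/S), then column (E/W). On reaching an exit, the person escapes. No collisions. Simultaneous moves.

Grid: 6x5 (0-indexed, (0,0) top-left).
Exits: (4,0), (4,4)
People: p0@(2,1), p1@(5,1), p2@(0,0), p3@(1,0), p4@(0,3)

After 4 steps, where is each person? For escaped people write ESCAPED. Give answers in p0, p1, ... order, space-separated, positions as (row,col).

Step 1: p0:(2,1)->(3,1) | p1:(5,1)->(4,1) | p2:(0,0)->(1,0) | p3:(1,0)->(2,0) | p4:(0,3)->(1,3)
Step 2: p0:(3,1)->(4,1) | p1:(4,1)->(4,0)->EXIT | p2:(1,0)->(2,0) | p3:(2,0)->(3,0) | p4:(1,3)->(2,3)
Step 3: p0:(4,1)->(4,0)->EXIT | p1:escaped | p2:(2,0)->(3,0) | p3:(3,0)->(4,0)->EXIT | p4:(2,3)->(3,3)
Step 4: p0:escaped | p1:escaped | p2:(3,0)->(4,0)->EXIT | p3:escaped | p4:(3,3)->(4,3)

ESCAPED ESCAPED ESCAPED ESCAPED (4,3)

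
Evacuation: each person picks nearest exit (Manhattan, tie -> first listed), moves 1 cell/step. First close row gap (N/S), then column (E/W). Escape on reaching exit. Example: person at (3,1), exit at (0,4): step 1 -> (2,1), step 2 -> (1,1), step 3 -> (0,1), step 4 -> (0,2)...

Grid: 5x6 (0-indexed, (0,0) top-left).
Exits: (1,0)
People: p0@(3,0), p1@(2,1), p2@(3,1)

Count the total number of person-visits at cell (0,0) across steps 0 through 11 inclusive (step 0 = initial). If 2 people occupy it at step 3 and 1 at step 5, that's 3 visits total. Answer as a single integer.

Step 0: p0@(3,0) p1@(2,1) p2@(3,1) -> at (0,0): 0 [-], cum=0
Step 1: p0@(2,0) p1@(1,1) p2@(2,1) -> at (0,0): 0 [-], cum=0
Step 2: p0@ESC p1@ESC p2@(1,1) -> at (0,0): 0 [-], cum=0
Step 3: p0@ESC p1@ESC p2@ESC -> at (0,0): 0 [-], cum=0
Total visits = 0

Answer: 0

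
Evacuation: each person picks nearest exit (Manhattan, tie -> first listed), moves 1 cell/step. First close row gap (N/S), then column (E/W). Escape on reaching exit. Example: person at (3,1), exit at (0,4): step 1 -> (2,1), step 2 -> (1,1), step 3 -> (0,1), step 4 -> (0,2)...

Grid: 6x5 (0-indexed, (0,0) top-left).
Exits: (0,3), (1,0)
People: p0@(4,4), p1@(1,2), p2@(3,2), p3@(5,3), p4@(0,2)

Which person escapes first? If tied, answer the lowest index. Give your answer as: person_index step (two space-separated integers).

Step 1: p0:(4,4)->(3,4) | p1:(1,2)->(0,2) | p2:(3,2)->(2,2) | p3:(5,3)->(4,3) | p4:(0,2)->(0,3)->EXIT
Step 2: p0:(3,4)->(2,4) | p1:(0,2)->(0,3)->EXIT | p2:(2,2)->(1,2) | p3:(4,3)->(3,3) | p4:escaped
Step 3: p0:(2,4)->(1,4) | p1:escaped | p2:(1,2)->(0,2) | p3:(3,3)->(2,3) | p4:escaped
Step 4: p0:(1,4)->(0,4) | p1:escaped | p2:(0,2)->(0,3)->EXIT | p3:(2,3)->(1,3) | p4:escaped
Step 5: p0:(0,4)->(0,3)->EXIT | p1:escaped | p2:escaped | p3:(1,3)->(0,3)->EXIT | p4:escaped
Exit steps: [5, 2, 4, 5, 1]
First to escape: p4 at step 1

Answer: 4 1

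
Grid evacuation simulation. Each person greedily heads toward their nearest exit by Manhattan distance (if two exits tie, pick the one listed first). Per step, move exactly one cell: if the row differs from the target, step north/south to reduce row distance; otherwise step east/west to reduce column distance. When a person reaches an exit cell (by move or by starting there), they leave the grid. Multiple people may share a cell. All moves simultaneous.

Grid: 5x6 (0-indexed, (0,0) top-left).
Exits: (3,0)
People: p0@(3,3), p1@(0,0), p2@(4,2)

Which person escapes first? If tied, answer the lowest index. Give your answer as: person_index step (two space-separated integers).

Answer: 0 3

Derivation:
Step 1: p0:(3,3)->(3,2) | p1:(0,0)->(1,0) | p2:(4,2)->(3,2)
Step 2: p0:(3,2)->(3,1) | p1:(1,0)->(2,0) | p2:(3,2)->(3,1)
Step 3: p0:(3,1)->(3,0)->EXIT | p1:(2,0)->(3,0)->EXIT | p2:(3,1)->(3,0)->EXIT
Exit steps: [3, 3, 3]
First to escape: p0 at step 3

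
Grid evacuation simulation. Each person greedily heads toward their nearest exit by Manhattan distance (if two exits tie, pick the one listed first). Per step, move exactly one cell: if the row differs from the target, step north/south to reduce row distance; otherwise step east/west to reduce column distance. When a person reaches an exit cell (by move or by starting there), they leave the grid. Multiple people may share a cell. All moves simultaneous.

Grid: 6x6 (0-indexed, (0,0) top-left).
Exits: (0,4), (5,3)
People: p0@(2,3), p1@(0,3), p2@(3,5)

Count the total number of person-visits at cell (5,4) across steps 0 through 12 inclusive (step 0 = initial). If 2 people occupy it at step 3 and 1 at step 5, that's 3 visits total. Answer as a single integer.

Step 0: p0@(2,3) p1@(0,3) p2@(3,5) -> at (5,4): 0 [-], cum=0
Step 1: p0@(1,3) p1@ESC p2@(2,5) -> at (5,4): 0 [-], cum=0
Step 2: p0@(0,3) p1@ESC p2@(1,5) -> at (5,4): 0 [-], cum=0
Step 3: p0@ESC p1@ESC p2@(0,5) -> at (5,4): 0 [-], cum=0
Step 4: p0@ESC p1@ESC p2@ESC -> at (5,4): 0 [-], cum=0
Total visits = 0

Answer: 0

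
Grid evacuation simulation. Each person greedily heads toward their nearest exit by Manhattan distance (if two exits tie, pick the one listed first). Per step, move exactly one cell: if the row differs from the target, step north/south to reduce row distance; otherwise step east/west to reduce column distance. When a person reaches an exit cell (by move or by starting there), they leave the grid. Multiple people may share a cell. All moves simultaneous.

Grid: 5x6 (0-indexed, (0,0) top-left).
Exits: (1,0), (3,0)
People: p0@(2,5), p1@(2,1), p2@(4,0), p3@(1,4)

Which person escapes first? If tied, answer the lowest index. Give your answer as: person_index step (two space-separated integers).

Step 1: p0:(2,5)->(1,5) | p1:(2,1)->(1,1) | p2:(4,0)->(3,0)->EXIT | p3:(1,4)->(1,3)
Step 2: p0:(1,5)->(1,4) | p1:(1,1)->(1,0)->EXIT | p2:escaped | p3:(1,3)->(1,2)
Step 3: p0:(1,4)->(1,3) | p1:escaped | p2:escaped | p3:(1,2)->(1,1)
Step 4: p0:(1,3)->(1,2) | p1:escaped | p2:escaped | p3:(1,1)->(1,0)->EXIT
Step 5: p0:(1,2)->(1,1) | p1:escaped | p2:escaped | p3:escaped
Step 6: p0:(1,1)->(1,0)->EXIT | p1:escaped | p2:escaped | p3:escaped
Exit steps: [6, 2, 1, 4]
First to escape: p2 at step 1

Answer: 2 1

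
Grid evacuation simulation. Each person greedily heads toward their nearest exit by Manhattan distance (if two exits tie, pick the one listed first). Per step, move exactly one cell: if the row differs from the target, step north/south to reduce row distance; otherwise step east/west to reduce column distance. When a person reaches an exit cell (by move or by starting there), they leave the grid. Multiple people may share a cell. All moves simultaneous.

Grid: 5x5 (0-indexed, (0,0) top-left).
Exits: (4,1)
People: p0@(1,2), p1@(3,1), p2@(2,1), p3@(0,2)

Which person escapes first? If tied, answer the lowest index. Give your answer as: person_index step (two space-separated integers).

Step 1: p0:(1,2)->(2,2) | p1:(3,1)->(4,1)->EXIT | p2:(2,1)->(3,1) | p3:(0,2)->(1,2)
Step 2: p0:(2,2)->(3,2) | p1:escaped | p2:(3,1)->(4,1)->EXIT | p3:(1,2)->(2,2)
Step 3: p0:(3,2)->(4,2) | p1:escaped | p2:escaped | p3:(2,2)->(3,2)
Step 4: p0:(4,2)->(4,1)->EXIT | p1:escaped | p2:escaped | p3:(3,2)->(4,2)
Step 5: p0:escaped | p1:escaped | p2:escaped | p3:(4,2)->(4,1)->EXIT
Exit steps: [4, 1, 2, 5]
First to escape: p1 at step 1

Answer: 1 1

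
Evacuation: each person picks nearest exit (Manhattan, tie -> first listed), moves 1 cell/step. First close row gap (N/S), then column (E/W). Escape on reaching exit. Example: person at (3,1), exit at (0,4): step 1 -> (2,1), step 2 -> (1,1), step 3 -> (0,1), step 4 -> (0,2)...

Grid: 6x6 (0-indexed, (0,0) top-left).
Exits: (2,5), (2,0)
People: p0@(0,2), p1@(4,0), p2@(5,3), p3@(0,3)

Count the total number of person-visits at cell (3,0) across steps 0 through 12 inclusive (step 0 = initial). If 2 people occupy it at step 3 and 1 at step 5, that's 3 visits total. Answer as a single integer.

Answer: 1

Derivation:
Step 0: p0@(0,2) p1@(4,0) p2@(5,3) p3@(0,3) -> at (3,0): 0 [-], cum=0
Step 1: p0@(1,2) p1@(3,0) p2@(4,3) p3@(1,3) -> at (3,0): 1 [p1], cum=1
Step 2: p0@(2,2) p1@ESC p2@(3,3) p3@(2,3) -> at (3,0): 0 [-], cum=1
Step 3: p0@(2,1) p1@ESC p2@(2,3) p3@(2,4) -> at (3,0): 0 [-], cum=1
Step 4: p0@ESC p1@ESC p2@(2,4) p3@ESC -> at (3,0): 0 [-], cum=1
Step 5: p0@ESC p1@ESC p2@ESC p3@ESC -> at (3,0): 0 [-], cum=1
Total visits = 1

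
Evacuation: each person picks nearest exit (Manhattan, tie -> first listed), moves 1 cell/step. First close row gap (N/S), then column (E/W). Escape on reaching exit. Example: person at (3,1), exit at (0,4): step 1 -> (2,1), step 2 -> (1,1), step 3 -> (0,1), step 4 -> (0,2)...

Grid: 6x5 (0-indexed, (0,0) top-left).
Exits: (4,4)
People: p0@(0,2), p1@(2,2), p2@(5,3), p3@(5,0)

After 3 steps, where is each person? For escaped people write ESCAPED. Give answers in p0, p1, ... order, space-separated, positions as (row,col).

Step 1: p0:(0,2)->(1,2) | p1:(2,2)->(3,2) | p2:(5,3)->(4,3) | p3:(5,0)->(4,0)
Step 2: p0:(1,2)->(2,2) | p1:(3,2)->(4,2) | p2:(4,3)->(4,4)->EXIT | p3:(4,0)->(4,1)
Step 3: p0:(2,2)->(3,2) | p1:(4,2)->(4,3) | p2:escaped | p3:(4,1)->(4,2)

(3,2) (4,3) ESCAPED (4,2)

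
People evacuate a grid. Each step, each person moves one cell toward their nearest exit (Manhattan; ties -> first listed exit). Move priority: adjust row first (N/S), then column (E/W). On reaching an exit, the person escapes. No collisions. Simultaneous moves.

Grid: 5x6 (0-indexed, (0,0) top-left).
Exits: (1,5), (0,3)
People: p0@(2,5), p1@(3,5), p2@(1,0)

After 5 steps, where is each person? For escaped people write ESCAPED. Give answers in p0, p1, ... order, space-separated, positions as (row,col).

Step 1: p0:(2,5)->(1,5)->EXIT | p1:(3,5)->(2,5) | p2:(1,0)->(0,0)
Step 2: p0:escaped | p1:(2,5)->(1,5)->EXIT | p2:(0,0)->(0,1)
Step 3: p0:escaped | p1:escaped | p2:(0,1)->(0,2)
Step 4: p0:escaped | p1:escaped | p2:(0,2)->(0,3)->EXIT

ESCAPED ESCAPED ESCAPED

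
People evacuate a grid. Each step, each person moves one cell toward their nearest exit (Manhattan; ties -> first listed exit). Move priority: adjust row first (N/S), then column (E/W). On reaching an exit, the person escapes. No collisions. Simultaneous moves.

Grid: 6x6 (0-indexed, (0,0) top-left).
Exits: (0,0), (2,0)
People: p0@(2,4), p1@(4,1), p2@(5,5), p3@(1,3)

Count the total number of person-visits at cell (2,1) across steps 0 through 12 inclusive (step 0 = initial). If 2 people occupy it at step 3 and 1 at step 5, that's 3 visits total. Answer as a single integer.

Answer: 3

Derivation:
Step 0: p0@(2,4) p1@(4,1) p2@(5,5) p3@(1,3) -> at (2,1): 0 [-], cum=0
Step 1: p0@(2,3) p1@(3,1) p2@(4,5) p3@(0,3) -> at (2,1): 0 [-], cum=0
Step 2: p0@(2,2) p1@(2,1) p2@(3,5) p3@(0,2) -> at (2,1): 1 [p1], cum=1
Step 3: p0@(2,1) p1@ESC p2@(2,5) p3@(0,1) -> at (2,1): 1 [p0], cum=2
Step 4: p0@ESC p1@ESC p2@(2,4) p3@ESC -> at (2,1): 0 [-], cum=2
Step 5: p0@ESC p1@ESC p2@(2,3) p3@ESC -> at (2,1): 0 [-], cum=2
Step 6: p0@ESC p1@ESC p2@(2,2) p3@ESC -> at (2,1): 0 [-], cum=2
Step 7: p0@ESC p1@ESC p2@(2,1) p3@ESC -> at (2,1): 1 [p2], cum=3
Step 8: p0@ESC p1@ESC p2@ESC p3@ESC -> at (2,1): 0 [-], cum=3
Total visits = 3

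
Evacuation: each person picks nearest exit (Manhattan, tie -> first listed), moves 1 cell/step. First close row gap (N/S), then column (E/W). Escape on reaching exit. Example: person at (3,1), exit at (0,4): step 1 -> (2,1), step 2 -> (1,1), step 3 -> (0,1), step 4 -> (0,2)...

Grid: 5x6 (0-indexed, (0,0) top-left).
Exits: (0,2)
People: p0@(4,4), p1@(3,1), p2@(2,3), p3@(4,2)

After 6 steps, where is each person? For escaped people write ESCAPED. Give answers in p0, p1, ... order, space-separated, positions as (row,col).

Step 1: p0:(4,4)->(3,4) | p1:(3,1)->(2,1) | p2:(2,3)->(1,3) | p3:(4,2)->(3,2)
Step 2: p0:(3,4)->(2,4) | p1:(2,1)->(1,1) | p2:(1,3)->(0,3) | p3:(3,2)->(2,2)
Step 3: p0:(2,4)->(1,4) | p1:(1,1)->(0,1) | p2:(0,3)->(0,2)->EXIT | p3:(2,2)->(1,2)
Step 4: p0:(1,4)->(0,4) | p1:(0,1)->(0,2)->EXIT | p2:escaped | p3:(1,2)->(0,2)->EXIT
Step 5: p0:(0,4)->(0,3) | p1:escaped | p2:escaped | p3:escaped
Step 6: p0:(0,3)->(0,2)->EXIT | p1:escaped | p2:escaped | p3:escaped

ESCAPED ESCAPED ESCAPED ESCAPED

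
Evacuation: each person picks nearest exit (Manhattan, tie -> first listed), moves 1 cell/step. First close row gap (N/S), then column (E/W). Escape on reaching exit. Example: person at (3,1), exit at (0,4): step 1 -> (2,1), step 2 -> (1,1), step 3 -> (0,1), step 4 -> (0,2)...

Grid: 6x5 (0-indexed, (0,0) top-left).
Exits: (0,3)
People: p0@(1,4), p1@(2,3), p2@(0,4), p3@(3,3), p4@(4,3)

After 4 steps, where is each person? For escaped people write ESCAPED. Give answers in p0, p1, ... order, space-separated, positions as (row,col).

Step 1: p0:(1,4)->(0,4) | p1:(2,3)->(1,3) | p2:(0,4)->(0,3)->EXIT | p3:(3,3)->(2,3) | p4:(4,3)->(3,3)
Step 2: p0:(0,4)->(0,3)->EXIT | p1:(1,3)->(0,3)->EXIT | p2:escaped | p3:(2,3)->(1,3) | p4:(3,3)->(2,3)
Step 3: p0:escaped | p1:escaped | p2:escaped | p3:(1,3)->(0,3)->EXIT | p4:(2,3)->(1,3)
Step 4: p0:escaped | p1:escaped | p2:escaped | p3:escaped | p4:(1,3)->(0,3)->EXIT

ESCAPED ESCAPED ESCAPED ESCAPED ESCAPED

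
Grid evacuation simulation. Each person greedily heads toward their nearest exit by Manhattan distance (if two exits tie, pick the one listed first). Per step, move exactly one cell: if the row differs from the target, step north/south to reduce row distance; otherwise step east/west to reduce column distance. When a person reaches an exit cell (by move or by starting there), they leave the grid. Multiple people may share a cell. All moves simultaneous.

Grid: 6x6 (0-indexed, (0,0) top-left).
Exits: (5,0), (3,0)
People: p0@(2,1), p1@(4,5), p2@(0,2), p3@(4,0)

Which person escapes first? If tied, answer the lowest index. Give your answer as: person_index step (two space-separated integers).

Answer: 3 1

Derivation:
Step 1: p0:(2,1)->(3,1) | p1:(4,5)->(5,5) | p2:(0,2)->(1,2) | p3:(4,0)->(5,0)->EXIT
Step 2: p0:(3,1)->(3,0)->EXIT | p1:(5,5)->(5,4) | p2:(1,2)->(2,2) | p3:escaped
Step 3: p0:escaped | p1:(5,4)->(5,3) | p2:(2,2)->(3,2) | p3:escaped
Step 4: p0:escaped | p1:(5,3)->(5,2) | p2:(3,2)->(3,1) | p3:escaped
Step 5: p0:escaped | p1:(5,2)->(5,1) | p2:(3,1)->(3,0)->EXIT | p3:escaped
Step 6: p0:escaped | p1:(5,1)->(5,0)->EXIT | p2:escaped | p3:escaped
Exit steps: [2, 6, 5, 1]
First to escape: p3 at step 1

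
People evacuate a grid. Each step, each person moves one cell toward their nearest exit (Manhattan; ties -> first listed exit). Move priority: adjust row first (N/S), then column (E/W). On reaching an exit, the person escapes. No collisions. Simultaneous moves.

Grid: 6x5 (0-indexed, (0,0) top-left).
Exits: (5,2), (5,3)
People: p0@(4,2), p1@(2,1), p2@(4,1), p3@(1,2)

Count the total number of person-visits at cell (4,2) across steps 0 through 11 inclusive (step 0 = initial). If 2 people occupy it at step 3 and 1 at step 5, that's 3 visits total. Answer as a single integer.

Step 0: p0@(4,2) p1@(2,1) p2@(4,1) p3@(1,2) -> at (4,2): 1 [p0], cum=1
Step 1: p0@ESC p1@(3,1) p2@(5,1) p3@(2,2) -> at (4,2): 0 [-], cum=1
Step 2: p0@ESC p1@(4,1) p2@ESC p3@(3,2) -> at (4,2): 0 [-], cum=1
Step 3: p0@ESC p1@(5,1) p2@ESC p3@(4,2) -> at (4,2): 1 [p3], cum=2
Step 4: p0@ESC p1@ESC p2@ESC p3@ESC -> at (4,2): 0 [-], cum=2
Total visits = 2

Answer: 2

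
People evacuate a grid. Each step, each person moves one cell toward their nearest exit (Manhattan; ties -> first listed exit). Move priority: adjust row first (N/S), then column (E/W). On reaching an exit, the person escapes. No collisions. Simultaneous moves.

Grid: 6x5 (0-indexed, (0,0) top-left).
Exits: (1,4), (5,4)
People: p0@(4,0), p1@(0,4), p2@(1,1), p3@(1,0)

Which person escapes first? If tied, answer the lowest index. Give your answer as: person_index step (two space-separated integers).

Step 1: p0:(4,0)->(5,0) | p1:(0,4)->(1,4)->EXIT | p2:(1,1)->(1,2) | p3:(1,0)->(1,1)
Step 2: p0:(5,0)->(5,1) | p1:escaped | p2:(1,2)->(1,3) | p3:(1,1)->(1,2)
Step 3: p0:(5,1)->(5,2) | p1:escaped | p2:(1,3)->(1,4)->EXIT | p3:(1,2)->(1,3)
Step 4: p0:(5,2)->(5,3) | p1:escaped | p2:escaped | p3:(1,3)->(1,4)->EXIT
Step 5: p0:(5,3)->(5,4)->EXIT | p1:escaped | p2:escaped | p3:escaped
Exit steps: [5, 1, 3, 4]
First to escape: p1 at step 1

Answer: 1 1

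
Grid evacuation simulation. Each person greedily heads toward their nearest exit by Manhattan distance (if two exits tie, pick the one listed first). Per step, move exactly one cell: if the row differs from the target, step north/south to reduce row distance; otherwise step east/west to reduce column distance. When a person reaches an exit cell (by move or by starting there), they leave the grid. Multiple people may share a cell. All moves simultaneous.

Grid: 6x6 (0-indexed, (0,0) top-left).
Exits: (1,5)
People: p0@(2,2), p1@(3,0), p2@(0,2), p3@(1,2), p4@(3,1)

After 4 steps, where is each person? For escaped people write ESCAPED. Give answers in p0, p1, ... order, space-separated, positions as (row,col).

Step 1: p0:(2,2)->(1,2) | p1:(3,0)->(2,0) | p2:(0,2)->(1,2) | p3:(1,2)->(1,3) | p4:(3,1)->(2,1)
Step 2: p0:(1,2)->(1,3) | p1:(2,0)->(1,0) | p2:(1,2)->(1,3) | p3:(1,3)->(1,4) | p4:(2,1)->(1,1)
Step 3: p0:(1,3)->(1,4) | p1:(1,0)->(1,1) | p2:(1,3)->(1,4) | p3:(1,4)->(1,5)->EXIT | p4:(1,1)->(1,2)
Step 4: p0:(1,4)->(1,5)->EXIT | p1:(1,1)->(1,2) | p2:(1,4)->(1,5)->EXIT | p3:escaped | p4:(1,2)->(1,3)

ESCAPED (1,2) ESCAPED ESCAPED (1,3)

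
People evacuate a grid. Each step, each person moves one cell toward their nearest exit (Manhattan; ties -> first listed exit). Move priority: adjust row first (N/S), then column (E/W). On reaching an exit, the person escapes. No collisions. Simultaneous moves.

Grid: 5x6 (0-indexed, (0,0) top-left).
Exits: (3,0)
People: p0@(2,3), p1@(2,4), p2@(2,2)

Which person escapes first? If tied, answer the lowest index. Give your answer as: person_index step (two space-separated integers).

Answer: 2 3

Derivation:
Step 1: p0:(2,3)->(3,3) | p1:(2,4)->(3,4) | p2:(2,2)->(3,2)
Step 2: p0:(3,3)->(3,2) | p1:(3,4)->(3,3) | p2:(3,2)->(3,1)
Step 3: p0:(3,2)->(3,1) | p1:(3,3)->(3,2) | p2:(3,1)->(3,0)->EXIT
Step 4: p0:(3,1)->(3,0)->EXIT | p1:(3,2)->(3,1) | p2:escaped
Step 5: p0:escaped | p1:(3,1)->(3,0)->EXIT | p2:escaped
Exit steps: [4, 5, 3]
First to escape: p2 at step 3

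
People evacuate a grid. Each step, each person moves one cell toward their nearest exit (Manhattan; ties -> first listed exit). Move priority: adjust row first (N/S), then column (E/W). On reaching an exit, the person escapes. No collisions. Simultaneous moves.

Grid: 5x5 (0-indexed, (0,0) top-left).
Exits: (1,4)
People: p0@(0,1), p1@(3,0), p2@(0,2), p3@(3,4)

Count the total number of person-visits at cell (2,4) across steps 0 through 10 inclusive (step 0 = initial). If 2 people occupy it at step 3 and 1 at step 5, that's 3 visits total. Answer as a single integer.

Answer: 1

Derivation:
Step 0: p0@(0,1) p1@(3,0) p2@(0,2) p3@(3,4) -> at (2,4): 0 [-], cum=0
Step 1: p0@(1,1) p1@(2,0) p2@(1,2) p3@(2,4) -> at (2,4): 1 [p3], cum=1
Step 2: p0@(1,2) p1@(1,0) p2@(1,3) p3@ESC -> at (2,4): 0 [-], cum=1
Step 3: p0@(1,3) p1@(1,1) p2@ESC p3@ESC -> at (2,4): 0 [-], cum=1
Step 4: p0@ESC p1@(1,2) p2@ESC p3@ESC -> at (2,4): 0 [-], cum=1
Step 5: p0@ESC p1@(1,3) p2@ESC p3@ESC -> at (2,4): 0 [-], cum=1
Step 6: p0@ESC p1@ESC p2@ESC p3@ESC -> at (2,4): 0 [-], cum=1
Total visits = 1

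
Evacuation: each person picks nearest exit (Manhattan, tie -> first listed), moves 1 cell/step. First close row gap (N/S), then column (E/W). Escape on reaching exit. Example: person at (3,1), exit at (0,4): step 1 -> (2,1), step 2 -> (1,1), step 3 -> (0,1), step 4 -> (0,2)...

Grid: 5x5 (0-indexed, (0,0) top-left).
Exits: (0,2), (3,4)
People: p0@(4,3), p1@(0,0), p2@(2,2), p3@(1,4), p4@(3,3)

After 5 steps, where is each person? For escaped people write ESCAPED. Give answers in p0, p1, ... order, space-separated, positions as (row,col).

Step 1: p0:(4,3)->(3,3) | p1:(0,0)->(0,1) | p2:(2,2)->(1,2) | p3:(1,4)->(2,4) | p4:(3,3)->(3,4)->EXIT
Step 2: p0:(3,3)->(3,4)->EXIT | p1:(0,1)->(0,2)->EXIT | p2:(1,2)->(0,2)->EXIT | p3:(2,4)->(3,4)->EXIT | p4:escaped

ESCAPED ESCAPED ESCAPED ESCAPED ESCAPED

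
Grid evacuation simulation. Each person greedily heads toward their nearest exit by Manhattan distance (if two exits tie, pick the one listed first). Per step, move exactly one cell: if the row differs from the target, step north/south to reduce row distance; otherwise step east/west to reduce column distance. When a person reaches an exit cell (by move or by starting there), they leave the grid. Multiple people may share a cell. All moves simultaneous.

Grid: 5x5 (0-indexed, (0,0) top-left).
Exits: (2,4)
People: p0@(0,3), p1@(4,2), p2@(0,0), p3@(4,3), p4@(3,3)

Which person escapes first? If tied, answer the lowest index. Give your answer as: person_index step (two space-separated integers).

Step 1: p0:(0,3)->(1,3) | p1:(4,2)->(3,2) | p2:(0,0)->(1,0) | p3:(4,3)->(3,3) | p4:(3,3)->(2,3)
Step 2: p0:(1,3)->(2,3) | p1:(3,2)->(2,2) | p2:(1,0)->(2,0) | p3:(3,3)->(2,3) | p4:(2,3)->(2,4)->EXIT
Step 3: p0:(2,3)->(2,4)->EXIT | p1:(2,2)->(2,3) | p2:(2,0)->(2,1) | p3:(2,3)->(2,4)->EXIT | p4:escaped
Step 4: p0:escaped | p1:(2,3)->(2,4)->EXIT | p2:(2,1)->(2,2) | p3:escaped | p4:escaped
Step 5: p0:escaped | p1:escaped | p2:(2,2)->(2,3) | p3:escaped | p4:escaped
Step 6: p0:escaped | p1:escaped | p2:(2,3)->(2,4)->EXIT | p3:escaped | p4:escaped
Exit steps: [3, 4, 6, 3, 2]
First to escape: p4 at step 2

Answer: 4 2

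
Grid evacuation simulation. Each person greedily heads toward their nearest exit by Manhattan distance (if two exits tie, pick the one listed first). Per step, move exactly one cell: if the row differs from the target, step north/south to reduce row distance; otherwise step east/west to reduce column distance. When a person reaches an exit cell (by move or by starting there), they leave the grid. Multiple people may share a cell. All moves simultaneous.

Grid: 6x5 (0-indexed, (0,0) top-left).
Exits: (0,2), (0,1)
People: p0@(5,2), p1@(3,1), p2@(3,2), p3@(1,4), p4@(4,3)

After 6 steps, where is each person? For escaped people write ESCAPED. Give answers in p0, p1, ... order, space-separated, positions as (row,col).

Step 1: p0:(5,2)->(4,2) | p1:(3,1)->(2,1) | p2:(3,2)->(2,2) | p3:(1,4)->(0,4) | p4:(4,3)->(3,3)
Step 2: p0:(4,2)->(3,2) | p1:(2,1)->(1,1) | p2:(2,2)->(1,2) | p3:(0,4)->(0,3) | p4:(3,3)->(2,3)
Step 3: p0:(3,2)->(2,2) | p1:(1,1)->(0,1)->EXIT | p2:(1,2)->(0,2)->EXIT | p3:(0,3)->(0,2)->EXIT | p4:(2,3)->(1,3)
Step 4: p0:(2,2)->(1,2) | p1:escaped | p2:escaped | p3:escaped | p4:(1,3)->(0,3)
Step 5: p0:(1,2)->(0,2)->EXIT | p1:escaped | p2:escaped | p3:escaped | p4:(0,3)->(0,2)->EXIT

ESCAPED ESCAPED ESCAPED ESCAPED ESCAPED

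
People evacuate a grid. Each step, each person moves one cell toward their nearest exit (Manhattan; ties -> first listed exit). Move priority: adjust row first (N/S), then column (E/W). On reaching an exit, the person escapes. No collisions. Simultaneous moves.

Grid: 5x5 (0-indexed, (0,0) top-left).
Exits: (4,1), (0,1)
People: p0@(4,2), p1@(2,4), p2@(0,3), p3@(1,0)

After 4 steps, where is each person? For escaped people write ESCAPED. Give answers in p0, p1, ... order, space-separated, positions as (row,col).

Step 1: p0:(4,2)->(4,1)->EXIT | p1:(2,4)->(3,4) | p2:(0,3)->(0,2) | p3:(1,0)->(0,0)
Step 2: p0:escaped | p1:(3,4)->(4,4) | p2:(0,2)->(0,1)->EXIT | p3:(0,0)->(0,1)->EXIT
Step 3: p0:escaped | p1:(4,4)->(4,3) | p2:escaped | p3:escaped
Step 4: p0:escaped | p1:(4,3)->(4,2) | p2:escaped | p3:escaped

ESCAPED (4,2) ESCAPED ESCAPED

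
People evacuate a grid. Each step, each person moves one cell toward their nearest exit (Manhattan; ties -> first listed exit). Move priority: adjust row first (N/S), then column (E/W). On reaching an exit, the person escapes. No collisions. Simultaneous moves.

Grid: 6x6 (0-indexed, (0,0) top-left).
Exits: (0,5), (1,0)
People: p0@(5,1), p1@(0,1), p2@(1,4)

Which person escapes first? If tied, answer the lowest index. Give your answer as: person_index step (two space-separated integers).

Answer: 1 2

Derivation:
Step 1: p0:(5,1)->(4,1) | p1:(0,1)->(1,1) | p2:(1,4)->(0,4)
Step 2: p0:(4,1)->(3,1) | p1:(1,1)->(1,0)->EXIT | p2:(0,4)->(0,5)->EXIT
Step 3: p0:(3,1)->(2,1) | p1:escaped | p2:escaped
Step 4: p0:(2,1)->(1,1) | p1:escaped | p2:escaped
Step 5: p0:(1,1)->(1,0)->EXIT | p1:escaped | p2:escaped
Exit steps: [5, 2, 2]
First to escape: p1 at step 2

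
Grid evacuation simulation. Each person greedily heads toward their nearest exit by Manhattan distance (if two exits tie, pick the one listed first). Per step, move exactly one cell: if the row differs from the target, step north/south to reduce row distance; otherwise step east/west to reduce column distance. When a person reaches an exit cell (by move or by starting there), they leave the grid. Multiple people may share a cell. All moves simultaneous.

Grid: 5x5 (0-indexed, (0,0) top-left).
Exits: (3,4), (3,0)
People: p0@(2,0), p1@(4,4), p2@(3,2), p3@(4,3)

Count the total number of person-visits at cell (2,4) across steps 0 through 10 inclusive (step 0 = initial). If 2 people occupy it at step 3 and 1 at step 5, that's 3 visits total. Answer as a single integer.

Answer: 0

Derivation:
Step 0: p0@(2,0) p1@(4,4) p2@(3,2) p3@(4,3) -> at (2,4): 0 [-], cum=0
Step 1: p0@ESC p1@ESC p2@(3,3) p3@(3,3) -> at (2,4): 0 [-], cum=0
Step 2: p0@ESC p1@ESC p2@ESC p3@ESC -> at (2,4): 0 [-], cum=0
Total visits = 0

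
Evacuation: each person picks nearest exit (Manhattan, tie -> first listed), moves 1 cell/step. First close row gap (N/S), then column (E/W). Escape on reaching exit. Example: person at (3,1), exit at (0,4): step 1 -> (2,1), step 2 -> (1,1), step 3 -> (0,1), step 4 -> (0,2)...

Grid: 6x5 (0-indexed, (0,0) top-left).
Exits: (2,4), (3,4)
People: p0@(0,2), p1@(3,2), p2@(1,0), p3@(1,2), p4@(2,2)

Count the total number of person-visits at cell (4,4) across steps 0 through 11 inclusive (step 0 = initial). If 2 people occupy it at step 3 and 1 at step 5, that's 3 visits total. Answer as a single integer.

Answer: 0

Derivation:
Step 0: p0@(0,2) p1@(3,2) p2@(1,0) p3@(1,2) p4@(2,2) -> at (4,4): 0 [-], cum=0
Step 1: p0@(1,2) p1@(3,3) p2@(2,0) p3@(2,2) p4@(2,3) -> at (4,4): 0 [-], cum=0
Step 2: p0@(2,2) p1@ESC p2@(2,1) p3@(2,3) p4@ESC -> at (4,4): 0 [-], cum=0
Step 3: p0@(2,3) p1@ESC p2@(2,2) p3@ESC p4@ESC -> at (4,4): 0 [-], cum=0
Step 4: p0@ESC p1@ESC p2@(2,3) p3@ESC p4@ESC -> at (4,4): 0 [-], cum=0
Step 5: p0@ESC p1@ESC p2@ESC p3@ESC p4@ESC -> at (4,4): 0 [-], cum=0
Total visits = 0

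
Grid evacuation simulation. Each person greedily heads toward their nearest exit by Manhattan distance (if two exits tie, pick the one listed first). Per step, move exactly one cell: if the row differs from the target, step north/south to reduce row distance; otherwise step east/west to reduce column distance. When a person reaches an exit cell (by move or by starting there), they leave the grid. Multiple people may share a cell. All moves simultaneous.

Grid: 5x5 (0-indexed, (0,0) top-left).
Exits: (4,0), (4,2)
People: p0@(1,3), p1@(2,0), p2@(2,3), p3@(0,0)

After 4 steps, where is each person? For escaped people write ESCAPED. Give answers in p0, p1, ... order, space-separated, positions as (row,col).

Step 1: p0:(1,3)->(2,3) | p1:(2,0)->(3,0) | p2:(2,3)->(3,3) | p3:(0,0)->(1,0)
Step 2: p0:(2,3)->(3,3) | p1:(3,0)->(4,0)->EXIT | p2:(3,3)->(4,3) | p3:(1,0)->(2,0)
Step 3: p0:(3,3)->(4,3) | p1:escaped | p2:(4,3)->(4,2)->EXIT | p3:(2,0)->(3,0)
Step 4: p0:(4,3)->(4,2)->EXIT | p1:escaped | p2:escaped | p3:(3,0)->(4,0)->EXIT

ESCAPED ESCAPED ESCAPED ESCAPED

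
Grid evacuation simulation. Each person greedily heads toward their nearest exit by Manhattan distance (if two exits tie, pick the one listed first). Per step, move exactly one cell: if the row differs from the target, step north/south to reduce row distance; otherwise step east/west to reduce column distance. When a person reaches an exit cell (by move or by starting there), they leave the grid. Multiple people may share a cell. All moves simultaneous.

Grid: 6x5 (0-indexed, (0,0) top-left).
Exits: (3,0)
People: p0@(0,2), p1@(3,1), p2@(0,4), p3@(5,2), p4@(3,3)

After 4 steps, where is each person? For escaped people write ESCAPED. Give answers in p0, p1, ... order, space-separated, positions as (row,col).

Step 1: p0:(0,2)->(1,2) | p1:(3,1)->(3,0)->EXIT | p2:(0,4)->(1,4) | p3:(5,2)->(4,2) | p4:(3,3)->(3,2)
Step 2: p0:(1,2)->(2,2) | p1:escaped | p2:(1,4)->(2,4) | p3:(4,2)->(3,2) | p4:(3,2)->(3,1)
Step 3: p0:(2,2)->(3,2) | p1:escaped | p2:(2,4)->(3,4) | p3:(3,2)->(3,1) | p4:(3,1)->(3,0)->EXIT
Step 4: p0:(3,2)->(3,1) | p1:escaped | p2:(3,4)->(3,3) | p3:(3,1)->(3,0)->EXIT | p4:escaped

(3,1) ESCAPED (3,3) ESCAPED ESCAPED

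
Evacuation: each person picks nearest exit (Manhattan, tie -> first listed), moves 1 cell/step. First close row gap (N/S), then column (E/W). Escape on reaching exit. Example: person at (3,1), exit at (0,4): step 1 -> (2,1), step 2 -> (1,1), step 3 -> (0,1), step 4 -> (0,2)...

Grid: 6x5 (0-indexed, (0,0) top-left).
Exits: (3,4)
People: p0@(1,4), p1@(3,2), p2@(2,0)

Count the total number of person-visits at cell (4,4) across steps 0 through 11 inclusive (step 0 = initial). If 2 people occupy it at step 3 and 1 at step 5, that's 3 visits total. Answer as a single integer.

Step 0: p0@(1,4) p1@(3,2) p2@(2,0) -> at (4,4): 0 [-], cum=0
Step 1: p0@(2,4) p1@(3,3) p2@(3,0) -> at (4,4): 0 [-], cum=0
Step 2: p0@ESC p1@ESC p2@(3,1) -> at (4,4): 0 [-], cum=0
Step 3: p0@ESC p1@ESC p2@(3,2) -> at (4,4): 0 [-], cum=0
Step 4: p0@ESC p1@ESC p2@(3,3) -> at (4,4): 0 [-], cum=0
Step 5: p0@ESC p1@ESC p2@ESC -> at (4,4): 0 [-], cum=0
Total visits = 0

Answer: 0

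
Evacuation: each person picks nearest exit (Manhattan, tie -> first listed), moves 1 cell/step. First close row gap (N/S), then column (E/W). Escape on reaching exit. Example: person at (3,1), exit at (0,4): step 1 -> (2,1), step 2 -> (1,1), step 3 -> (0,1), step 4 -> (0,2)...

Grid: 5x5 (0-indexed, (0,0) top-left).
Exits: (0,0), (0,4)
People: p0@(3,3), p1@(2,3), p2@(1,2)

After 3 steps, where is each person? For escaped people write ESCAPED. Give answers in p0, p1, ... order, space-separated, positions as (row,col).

Step 1: p0:(3,3)->(2,3) | p1:(2,3)->(1,3) | p2:(1,2)->(0,2)
Step 2: p0:(2,3)->(1,3) | p1:(1,3)->(0,3) | p2:(0,2)->(0,1)
Step 3: p0:(1,3)->(0,3) | p1:(0,3)->(0,4)->EXIT | p2:(0,1)->(0,0)->EXIT

(0,3) ESCAPED ESCAPED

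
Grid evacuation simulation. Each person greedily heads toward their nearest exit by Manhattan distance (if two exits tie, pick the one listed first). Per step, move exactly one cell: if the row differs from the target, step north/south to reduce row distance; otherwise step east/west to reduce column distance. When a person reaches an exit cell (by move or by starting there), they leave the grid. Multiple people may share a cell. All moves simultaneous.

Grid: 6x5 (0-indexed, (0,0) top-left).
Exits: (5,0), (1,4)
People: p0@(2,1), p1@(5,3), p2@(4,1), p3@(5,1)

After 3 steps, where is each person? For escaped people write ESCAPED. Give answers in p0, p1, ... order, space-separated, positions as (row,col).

Step 1: p0:(2,1)->(3,1) | p1:(5,3)->(5,2) | p2:(4,1)->(5,1) | p3:(5,1)->(5,0)->EXIT
Step 2: p0:(3,1)->(4,1) | p1:(5,2)->(5,1) | p2:(5,1)->(5,0)->EXIT | p3:escaped
Step 3: p0:(4,1)->(5,1) | p1:(5,1)->(5,0)->EXIT | p2:escaped | p3:escaped

(5,1) ESCAPED ESCAPED ESCAPED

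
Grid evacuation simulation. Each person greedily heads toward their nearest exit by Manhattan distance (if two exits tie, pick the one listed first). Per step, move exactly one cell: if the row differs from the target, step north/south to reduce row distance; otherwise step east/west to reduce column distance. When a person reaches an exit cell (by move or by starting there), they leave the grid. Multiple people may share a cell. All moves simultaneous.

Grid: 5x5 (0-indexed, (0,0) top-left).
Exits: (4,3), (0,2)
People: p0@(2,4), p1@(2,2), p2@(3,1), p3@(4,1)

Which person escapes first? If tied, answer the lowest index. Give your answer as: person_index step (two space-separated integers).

Step 1: p0:(2,4)->(3,4) | p1:(2,2)->(1,2) | p2:(3,1)->(4,1) | p3:(4,1)->(4,2)
Step 2: p0:(3,4)->(4,4) | p1:(1,2)->(0,2)->EXIT | p2:(4,1)->(4,2) | p3:(4,2)->(4,3)->EXIT
Step 3: p0:(4,4)->(4,3)->EXIT | p1:escaped | p2:(4,2)->(4,3)->EXIT | p3:escaped
Exit steps: [3, 2, 3, 2]
First to escape: p1 at step 2

Answer: 1 2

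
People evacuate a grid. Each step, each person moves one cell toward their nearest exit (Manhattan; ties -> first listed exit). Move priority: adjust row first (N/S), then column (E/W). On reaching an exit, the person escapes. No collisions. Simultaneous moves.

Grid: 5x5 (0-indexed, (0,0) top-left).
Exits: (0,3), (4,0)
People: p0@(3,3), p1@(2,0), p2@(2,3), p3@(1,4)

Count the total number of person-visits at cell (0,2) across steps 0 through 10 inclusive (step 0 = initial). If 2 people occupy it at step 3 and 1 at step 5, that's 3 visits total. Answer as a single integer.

Step 0: p0@(3,3) p1@(2,0) p2@(2,3) p3@(1,4) -> at (0,2): 0 [-], cum=0
Step 1: p0@(2,3) p1@(3,0) p2@(1,3) p3@(0,4) -> at (0,2): 0 [-], cum=0
Step 2: p0@(1,3) p1@ESC p2@ESC p3@ESC -> at (0,2): 0 [-], cum=0
Step 3: p0@ESC p1@ESC p2@ESC p3@ESC -> at (0,2): 0 [-], cum=0
Total visits = 0

Answer: 0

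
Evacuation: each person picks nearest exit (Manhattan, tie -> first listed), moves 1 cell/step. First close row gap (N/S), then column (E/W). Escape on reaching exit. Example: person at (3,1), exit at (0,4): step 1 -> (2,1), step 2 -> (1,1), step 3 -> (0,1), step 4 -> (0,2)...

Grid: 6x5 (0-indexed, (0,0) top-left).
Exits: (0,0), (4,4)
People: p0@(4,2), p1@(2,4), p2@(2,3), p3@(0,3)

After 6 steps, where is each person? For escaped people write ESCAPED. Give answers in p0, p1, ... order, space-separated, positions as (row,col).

Step 1: p0:(4,2)->(4,3) | p1:(2,4)->(3,4) | p2:(2,3)->(3,3) | p3:(0,3)->(0,2)
Step 2: p0:(4,3)->(4,4)->EXIT | p1:(3,4)->(4,4)->EXIT | p2:(3,3)->(4,3) | p3:(0,2)->(0,1)
Step 3: p0:escaped | p1:escaped | p2:(4,3)->(4,4)->EXIT | p3:(0,1)->(0,0)->EXIT

ESCAPED ESCAPED ESCAPED ESCAPED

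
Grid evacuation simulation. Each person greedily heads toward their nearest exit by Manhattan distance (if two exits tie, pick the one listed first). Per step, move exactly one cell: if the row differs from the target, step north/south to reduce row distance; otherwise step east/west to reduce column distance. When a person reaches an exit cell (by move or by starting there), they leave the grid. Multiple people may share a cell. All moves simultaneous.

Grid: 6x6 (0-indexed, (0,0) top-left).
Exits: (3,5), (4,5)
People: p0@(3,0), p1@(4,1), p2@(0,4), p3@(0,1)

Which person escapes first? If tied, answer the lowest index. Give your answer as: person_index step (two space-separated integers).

Step 1: p0:(3,0)->(3,1) | p1:(4,1)->(4,2) | p2:(0,4)->(1,4) | p3:(0,1)->(1,1)
Step 2: p0:(3,1)->(3,2) | p1:(4,2)->(4,3) | p2:(1,4)->(2,4) | p3:(1,1)->(2,1)
Step 3: p0:(3,2)->(3,3) | p1:(4,3)->(4,4) | p2:(2,4)->(3,4) | p3:(2,1)->(3,1)
Step 4: p0:(3,3)->(3,4) | p1:(4,4)->(4,5)->EXIT | p2:(3,4)->(3,5)->EXIT | p3:(3,1)->(3,2)
Step 5: p0:(3,4)->(3,5)->EXIT | p1:escaped | p2:escaped | p3:(3,2)->(3,3)
Step 6: p0:escaped | p1:escaped | p2:escaped | p3:(3,3)->(3,4)
Step 7: p0:escaped | p1:escaped | p2:escaped | p3:(3,4)->(3,5)->EXIT
Exit steps: [5, 4, 4, 7]
First to escape: p1 at step 4

Answer: 1 4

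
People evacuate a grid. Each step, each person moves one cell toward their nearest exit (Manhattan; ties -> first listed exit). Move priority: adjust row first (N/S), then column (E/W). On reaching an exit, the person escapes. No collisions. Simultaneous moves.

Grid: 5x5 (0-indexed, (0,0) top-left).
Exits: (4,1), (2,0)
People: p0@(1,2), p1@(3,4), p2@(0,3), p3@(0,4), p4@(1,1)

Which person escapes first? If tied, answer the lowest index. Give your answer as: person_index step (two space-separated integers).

Answer: 4 2

Derivation:
Step 1: p0:(1,2)->(2,2) | p1:(3,4)->(4,4) | p2:(0,3)->(1,3) | p3:(0,4)->(1,4) | p4:(1,1)->(2,1)
Step 2: p0:(2,2)->(2,1) | p1:(4,4)->(4,3) | p2:(1,3)->(2,3) | p3:(1,4)->(2,4) | p4:(2,1)->(2,0)->EXIT
Step 3: p0:(2,1)->(2,0)->EXIT | p1:(4,3)->(4,2) | p2:(2,3)->(2,2) | p3:(2,4)->(2,3) | p4:escaped
Step 4: p0:escaped | p1:(4,2)->(4,1)->EXIT | p2:(2,2)->(2,1) | p3:(2,3)->(2,2) | p4:escaped
Step 5: p0:escaped | p1:escaped | p2:(2,1)->(2,0)->EXIT | p3:(2,2)->(2,1) | p4:escaped
Step 6: p0:escaped | p1:escaped | p2:escaped | p3:(2,1)->(2,0)->EXIT | p4:escaped
Exit steps: [3, 4, 5, 6, 2]
First to escape: p4 at step 2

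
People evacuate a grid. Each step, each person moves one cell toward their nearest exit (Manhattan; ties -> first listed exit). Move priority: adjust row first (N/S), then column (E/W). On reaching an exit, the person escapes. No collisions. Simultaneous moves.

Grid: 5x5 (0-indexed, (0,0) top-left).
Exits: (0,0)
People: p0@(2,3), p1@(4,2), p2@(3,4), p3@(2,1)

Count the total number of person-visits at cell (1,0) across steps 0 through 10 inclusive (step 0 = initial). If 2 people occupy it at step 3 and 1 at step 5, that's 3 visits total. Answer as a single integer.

Answer: 0

Derivation:
Step 0: p0@(2,3) p1@(4,2) p2@(3,4) p3@(2,1) -> at (1,0): 0 [-], cum=0
Step 1: p0@(1,3) p1@(3,2) p2@(2,4) p3@(1,1) -> at (1,0): 0 [-], cum=0
Step 2: p0@(0,3) p1@(2,2) p2@(1,4) p3@(0,1) -> at (1,0): 0 [-], cum=0
Step 3: p0@(0,2) p1@(1,2) p2@(0,4) p3@ESC -> at (1,0): 0 [-], cum=0
Step 4: p0@(0,1) p1@(0,2) p2@(0,3) p3@ESC -> at (1,0): 0 [-], cum=0
Step 5: p0@ESC p1@(0,1) p2@(0,2) p3@ESC -> at (1,0): 0 [-], cum=0
Step 6: p0@ESC p1@ESC p2@(0,1) p3@ESC -> at (1,0): 0 [-], cum=0
Step 7: p0@ESC p1@ESC p2@ESC p3@ESC -> at (1,0): 0 [-], cum=0
Total visits = 0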